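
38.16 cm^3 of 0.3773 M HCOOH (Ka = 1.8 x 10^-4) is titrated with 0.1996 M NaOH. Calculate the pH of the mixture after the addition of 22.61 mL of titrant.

Initial n(HCOOH) = 0.3773 x 0.03816 = 0.01440 mol.
n(NaOH) added = 0.1996 x 0.02261 = 0.004513 mol, converting that many moles of HCOOH to HCOO-.
Remaining n(HCOOH) = 0.009885 mol; n(HCOO-) = 0.004513 mol.
By Henderson-Hasselbalch, pH = pKa + log([A^-]/[HA]) = 3.74 + log(0.004513/0.009885) = 3.74 + (-0.34) = 3.40.

3.40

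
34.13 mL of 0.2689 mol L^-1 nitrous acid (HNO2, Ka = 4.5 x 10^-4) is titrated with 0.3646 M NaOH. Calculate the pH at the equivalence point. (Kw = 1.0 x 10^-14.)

8.27

n(HNO2) = 0.2689 x 0.03413 = 0.009178 mol; V(NaOH) at equivalence = 0.009178/0.3646 = 0.02517 L.
At equivalence all the acid is converted to NO2-; total volume = 0.03413 + 0.02517 = 0.05930 L, so [NO2-] = 0.009178/0.05930 = 0.1548 M.
Kb = Kw/Ka = 1.0e-14 / 4.5 x 10^-4 = 2.22e-11.
[OH^-] = sqrt(Kb x [NO2-]) = sqrt(2.22e-11 x 0.1548) = 1.85e-6 M.
pOH = 5.73, so pH = 14.00 - 5.73 = 8.27.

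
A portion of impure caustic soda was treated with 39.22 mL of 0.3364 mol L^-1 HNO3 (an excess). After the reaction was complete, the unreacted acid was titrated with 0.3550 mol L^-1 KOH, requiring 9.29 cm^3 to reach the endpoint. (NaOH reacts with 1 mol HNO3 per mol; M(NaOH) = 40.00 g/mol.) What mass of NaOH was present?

0.396 g

Total n(HNO3) added = 0.3364 x 0.03922 = 0.01319 mol.
n(KOH) used = 0.3550 x 0.009290 = 0.003298 mol, which equals the excess n(HNO3).
So n(HNO3) consumed by the sample = 0.01319 - 0.003298 = 0.009896 mol.
n(NaOH) = 0.009896 / 1 = 0.009896 mol.
mass = 0.009896 mol x 40.00 g/mol = 0.396 g.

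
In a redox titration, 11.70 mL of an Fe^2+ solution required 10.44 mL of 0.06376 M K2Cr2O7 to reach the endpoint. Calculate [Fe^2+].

n(K2Cr2O7) = 0.06376 x 0.01044 = 0.0006657 mol.
From the balanced equation, 1 mol K2Cr2O7 reacts with 6 mol Fe^2+, so n(Fe^2+) = 0.0006657 x 6/1 = 0.003994 mol.
[Fe^2+] = 0.003994 / 0.01170 L = 0.341 M.

0.341 M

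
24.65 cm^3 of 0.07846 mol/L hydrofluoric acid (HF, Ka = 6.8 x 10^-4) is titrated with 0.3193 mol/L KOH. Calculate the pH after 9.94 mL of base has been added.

n(acid) = 0.07846 x 0.02465 = 0.001934 mol; n(KOH) added = 0.3193 x 0.009940 = 0.003174 mol.
Base is in excess by 0.003174 - 0.001934 = 0.001240 mol in a total volume of 0.03459 L.
[OH^-] = 0.001240/0.03459 = 0.03584 M, so pOH = 1.45 and pH = 14.00 - 1.45 = 12.55.

12.55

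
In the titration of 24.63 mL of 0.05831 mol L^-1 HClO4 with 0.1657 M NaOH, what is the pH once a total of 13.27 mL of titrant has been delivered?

n(acid) = 0.05831 x 0.02463 = 0.001436 mol; n(NaOH) added = 0.1657 x 0.01327 = 0.002199 mol.
Base is in excess by 0.002199 - 0.001436 = 0.0007627 mol in a total volume of 0.03790 L.
[OH^-] = 0.0007627/0.03790 = 0.02012 M, so pOH = 1.70 and pH = 14.00 - 1.70 = 12.30.

12.30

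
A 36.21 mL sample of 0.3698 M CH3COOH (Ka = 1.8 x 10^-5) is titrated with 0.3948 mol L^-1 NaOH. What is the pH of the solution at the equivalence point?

9.01

n(CH3COOH) = 0.3698 x 0.03621 = 0.01339 mol; V(NaOH) at equivalence = 0.01339/0.3948 = 0.03392 L.
At equivalence all the acid is converted to CH3COO-; total volume = 0.03621 + 0.03392 = 0.07013 L, so [CH3COO-] = 0.01339/0.07013 = 0.1909 M.
Kb = Kw/Ka = 1.0e-14 / 1.8 x 10^-5 = 5.56e-10.
[OH^-] = sqrt(Kb x [CH3COO-]) = sqrt(5.56e-10 x 0.1909) = 1.03e-5 M.
pOH = 4.99, so pH = 14.00 - 4.99 = 9.01.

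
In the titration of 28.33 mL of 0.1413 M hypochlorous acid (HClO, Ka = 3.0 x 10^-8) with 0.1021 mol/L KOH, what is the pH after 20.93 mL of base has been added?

7.58

Initial n(HClO) = 0.1413 x 0.02833 = 0.004003 mol.
n(KOH) added = 0.1021 x 0.02093 = 0.002137 mol, converting that many moles of HClO to ClO-.
Remaining n(HClO) = 0.001866 mol; n(ClO-) = 0.002137 mol.
By Henderson-Hasselbalch, pH = pKa + log([A^-]/[HA]) = 7.52 + log(0.002137/0.001866) = 7.52 + (+0.06) = 7.58.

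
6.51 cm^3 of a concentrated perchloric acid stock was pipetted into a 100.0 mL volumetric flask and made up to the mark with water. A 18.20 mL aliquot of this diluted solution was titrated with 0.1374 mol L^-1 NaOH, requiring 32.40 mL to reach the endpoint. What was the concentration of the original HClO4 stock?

n(NaOH) = 0.1374 x 0.03240 = 0.004452 mol.
n(HClO4) in the aliquot = 0.004452 mol.
[diluted HClO4] = 0.004452 / 0.01820 = 0.2446 M.
Dilution factor = 100.0/6.510 = 15.36, so [stock] = 0.2446 x 15.36 = 3.76 M.

3.76 M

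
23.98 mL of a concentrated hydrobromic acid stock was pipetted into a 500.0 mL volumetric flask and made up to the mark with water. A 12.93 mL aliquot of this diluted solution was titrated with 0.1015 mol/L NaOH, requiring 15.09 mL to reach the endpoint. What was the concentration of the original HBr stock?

2.47 M

n(NaOH) = 0.1015 x 0.01509 = 0.001532 mol.
n(HBr) in the aliquot = 0.001532 mol.
[diluted HBr] = 0.001532 / 0.01293 = 0.1185 M.
Dilution factor = 500.0/23.98 = 20.85, so [stock] = 0.1185 x 20.85 = 2.47 M.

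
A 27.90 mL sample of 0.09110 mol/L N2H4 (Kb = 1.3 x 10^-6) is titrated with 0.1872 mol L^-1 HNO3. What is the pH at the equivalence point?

4.66

n(N2H4) = 0.09110 x 0.02790 = 0.002542 mol; V(HNO3) at equivalence = 0.002542/0.1872 = 0.01358 L.
At equivalence the base is fully converted to N2H5+; total volume = 0.04148 L, so [N2H5+] = 0.002542/0.04148 = 0.06128 M.
Ka(N2H5+) = Kw/Kb = 1.0e-14 / 1.3 x 10^-6 = 7.69e-9.
[H^+] = sqrt(Ka x [N2H5+]) = sqrt(7.69e-9 x 0.06128) = 2.17e-5 M.
pH = -log(2.17e-5) = 4.66.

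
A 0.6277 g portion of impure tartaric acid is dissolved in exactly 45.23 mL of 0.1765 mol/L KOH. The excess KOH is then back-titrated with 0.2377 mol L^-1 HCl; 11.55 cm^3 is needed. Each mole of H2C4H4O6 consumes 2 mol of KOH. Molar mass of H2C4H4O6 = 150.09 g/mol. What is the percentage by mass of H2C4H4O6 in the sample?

Total n(KOH) added = 0.1765 x 0.04523 = 0.007983 mol.
n(HCl) used = 0.2377 x 0.01155 = 0.002745 mol, which equals the excess n(KOH).
So n(KOH) consumed by the sample = 0.007983 - 0.002745 = 0.005238 mol.
n(H2C4H4O6) = 0.005238 / 2 = 0.002619 mol.
mass H2C4H4O6 = 0.002619 x 150.09 = 0.3931 g, so %H2C4H4O6 = 0.3931/0.6277 x 100 = 62.6%.

62.6%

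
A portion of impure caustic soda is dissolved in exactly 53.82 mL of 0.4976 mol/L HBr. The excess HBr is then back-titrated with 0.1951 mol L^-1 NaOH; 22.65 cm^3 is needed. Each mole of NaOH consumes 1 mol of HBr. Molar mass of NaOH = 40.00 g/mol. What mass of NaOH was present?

Total n(HBr) added = 0.4976 x 0.05382 = 0.02678 mol.
n(NaOH) used = 0.1951 x 0.02265 = 0.004419 mol, which equals the excess n(HBr).
So n(HBr) consumed by the sample = 0.02678 - 0.004419 = 0.02236 mol.
n(NaOH) = 0.02236 / 1 = 0.02236 mol.
mass = 0.02236 mol x 40.00 g/mol = 0.894 g.

0.894 g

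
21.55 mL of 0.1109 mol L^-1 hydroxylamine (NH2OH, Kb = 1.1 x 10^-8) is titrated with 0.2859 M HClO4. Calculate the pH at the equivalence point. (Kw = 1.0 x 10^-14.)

n(NH2OH) = 0.1109 x 0.02155 = 0.002390 mol; V(HClO4) at equivalence = 0.002390/0.2859 = 0.008359 L.
At equivalence the base is fully converted to NH3OH+; total volume = 0.02991 L, so [NH3OH+] = 0.002390/0.02991 = 0.07991 M.
Ka(NH3OH+) = Kw/Kb = 1.0e-14 / 1.1 x 10^-8 = 9.09e-7.
[H^+] = sqrt(Ka x [NH3OH+]) = sqrt(9.09e-7 x 0.07991) = 0.000270 M.
pH = -log(0.000270) = 3.57.

3.57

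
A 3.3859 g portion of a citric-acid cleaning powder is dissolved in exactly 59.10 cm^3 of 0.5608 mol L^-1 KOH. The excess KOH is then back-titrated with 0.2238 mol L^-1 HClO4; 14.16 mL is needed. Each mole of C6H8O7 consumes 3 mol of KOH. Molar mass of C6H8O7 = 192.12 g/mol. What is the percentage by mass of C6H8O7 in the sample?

Total n(KOH) added = 0.5608 x 0.05910 = 0.03314 mol.
n(HClO4) used = 0.2238 x 0.01416 = 0.003169 mol, which equals the excess n(KOH).
So n(KOH) consumed by the sample = 0.03314 - 0.003169 = 0.02997 mol.
n(C6H8O7) = 0.02997 / 3 = 0.009991 mol.
mass C6H8O7 = 0.009991 x 192.12 = 1.920 g, so %C6H8O7 = 1.920/3.3859 x 100 = 56.7%.

56.7%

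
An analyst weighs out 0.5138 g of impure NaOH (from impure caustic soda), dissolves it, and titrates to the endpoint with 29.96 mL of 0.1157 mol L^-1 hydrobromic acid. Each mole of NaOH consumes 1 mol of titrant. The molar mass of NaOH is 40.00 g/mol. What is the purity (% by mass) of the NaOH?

n(HBr) = 0.1157 x 0.02996 = 0.003466 mol.
n(NaOH) = 0.003466 / 1 = 0.003466 mol.
mass of NaOH = 0.003466 x 40.00 = 0.1387 g.
% purity = 0.1387 / 0.5138 x 100 = 27.0%.

27.0%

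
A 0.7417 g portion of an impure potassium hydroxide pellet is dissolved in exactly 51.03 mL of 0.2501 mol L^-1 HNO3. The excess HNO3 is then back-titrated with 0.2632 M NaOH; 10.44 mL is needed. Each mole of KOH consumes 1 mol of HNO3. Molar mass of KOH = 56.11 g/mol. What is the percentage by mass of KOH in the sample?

75.8%

Total n(HNO3) added = 0.2501 x 0.05103 = 0.01276 mol.
n(NaOH) used = 0.2632 x 0.01044 = 0.002748 mol, which equals the excess n(HNO3).
So n(HNO3) consumed by the sample = 0.01276 - 0.002748 = 0.01001 mol.
n(KOH) = 0.01001 / 1 = 0.01001 mol.
mass KOH = 0.01001 x 56.11 = 0.5619 g, so %KOH = 0.5619/0.7417 x 100 = 75.8%.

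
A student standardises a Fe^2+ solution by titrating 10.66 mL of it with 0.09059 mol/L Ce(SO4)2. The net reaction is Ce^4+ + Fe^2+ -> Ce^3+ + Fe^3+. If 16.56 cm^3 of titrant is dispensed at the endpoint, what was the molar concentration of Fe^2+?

0.141 M

n(Ce(SO4)2) = 0.09059 x 0.01656 = 0.001500 mol.
From the balanced equation, 1 mol Ce(SO4)2 reacts with 1 mol Fe^2+, so n(Fe^2+) = 0.001500 x 1/1 = 0.001500 mol.
[Fe^2+] = 0.001500 / 0.01066 L = 0.141 M.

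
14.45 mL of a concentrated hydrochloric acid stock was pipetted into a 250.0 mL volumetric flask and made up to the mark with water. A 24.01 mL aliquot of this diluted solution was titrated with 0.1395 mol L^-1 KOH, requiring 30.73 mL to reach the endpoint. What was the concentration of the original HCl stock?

n(KOH) = 0.1395 x 0.03073 = 0.004287 mol.
n(HCl) in the aliquot = 0.004287 mol.
[diluted HCl] = 0.004287 / 0.02401 = 0.1785 M.
Dilution factor = 250.0/14.45 = 17.30, so [stock] = 0.1785 x 17.30 = 3.09 M.

3.09 M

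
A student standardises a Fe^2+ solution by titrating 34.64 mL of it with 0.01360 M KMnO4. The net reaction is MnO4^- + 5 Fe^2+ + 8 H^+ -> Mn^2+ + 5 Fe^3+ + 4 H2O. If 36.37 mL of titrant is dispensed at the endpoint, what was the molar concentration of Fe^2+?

n(KMnO4) = 0.01360 x 0.03637 = 0.0004946 mol.
From the balanced equation, 1 mol KMnO4 reacts with 5 mol Fe^2+, so n(Fe^2+) = 0.0004946 x 5/1 = 0.002473 mol.
[Fe^2+] = 0.002473 / 0.03464 L = 0.0714 M.

0.0714 M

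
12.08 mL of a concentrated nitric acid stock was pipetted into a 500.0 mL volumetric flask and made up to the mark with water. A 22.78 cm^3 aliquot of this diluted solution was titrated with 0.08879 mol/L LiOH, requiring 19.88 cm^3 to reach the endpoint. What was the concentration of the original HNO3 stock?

n(LiOH) = 0.08879 x 0.01988 = 0.001765 mol.
n(HNO3) in the aliquot = 0.001765 mol.
[diluted HNO3] = 0.001765 / 0.02278 = 0.07749 M.
Dilution factor = 500.0/12.08 = 41.39, so [stock] = 0.07749 x 41.39 = 3.21 M.

3.21 M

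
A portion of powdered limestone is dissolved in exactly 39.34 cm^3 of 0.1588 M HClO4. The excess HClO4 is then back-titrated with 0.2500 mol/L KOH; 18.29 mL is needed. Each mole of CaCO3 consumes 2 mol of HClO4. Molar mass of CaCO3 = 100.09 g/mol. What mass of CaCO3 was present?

Total n(HClO4) added = 0.1588 x 0.03934 = 0.006247 mol.
n(KOH) used = 0.2500 x 0.01829 = 0.004573 mol, which equals the excess n(HClO4).
So n(HClO4) consumed by the sample = 0.006247 - 0.004573 = 0.001675 mol.
n(CaCO3) = 0.001675 / 2 = 0.0008373 mol.
mass = 0.0008373 mol x 100.09 g/mol = 0.0838 g.

0.0838 g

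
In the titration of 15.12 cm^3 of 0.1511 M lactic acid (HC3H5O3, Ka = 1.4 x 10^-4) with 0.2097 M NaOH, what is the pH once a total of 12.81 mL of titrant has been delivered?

12.16

n(acid) = 0.1511 x 0.01512 = 0.002285 mol; n(NaOH) added = 0.2097 x 0.01281 = 0.002686 mol.
Base is in excess by 0.002686 - 0.002285 = 0.0004016 mol in a total volume of 0.02793 L.
[OH^-] = 0.0004016/0.02793 = 0.01438 M, so pOH = 1.84 and pH = 14.00 - 1.84 = 12.16.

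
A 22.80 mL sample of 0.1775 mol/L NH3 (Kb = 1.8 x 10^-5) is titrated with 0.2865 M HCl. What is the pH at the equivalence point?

n(NH3) = 0.1775 x 0.02280 = 0.004047 mol; V(HCl) at equivalence = 0.004047/0.2865 = 0.01413 L.
At equivalence the base is fully converted to NH4+; total volume = 0.03693 L, so [NH4+] = 0.004047/0.03693 = 0.1096 M.
Ka(NH4+) = Kw/Kb = 1.0e-14 / 1.8 x 10^-5 = 5.56e-10.
[H^+] = sqrt(Ka x [NH4+]) = sqrt(5.56e-10 x 0.1096) = 7.80e-6 M.
pH = -log(7.80e-6) = 5.11.

5.11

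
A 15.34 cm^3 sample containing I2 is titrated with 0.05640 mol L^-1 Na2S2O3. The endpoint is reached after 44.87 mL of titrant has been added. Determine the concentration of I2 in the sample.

n(Na2S2O3) = 0.05640 x 0.04487 = 0.002531 mol.
From the balanced equation, 2 mol Na2S2O3 reacts with 1 mol I2, so n(I2) = 0.002531 x 1/2 = 0.001265 mol.
[I2] = 0.001265 / 0.01534 L = 0.0825 M.

0.0825 M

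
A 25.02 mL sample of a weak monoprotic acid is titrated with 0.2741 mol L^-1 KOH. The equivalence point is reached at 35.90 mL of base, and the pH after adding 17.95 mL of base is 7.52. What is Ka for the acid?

17.95 mL is half of the equivalence volume, so this is the half-equivalence point where [HA] = [A^-].
At half-equivalence pH = pKa, so pKa = 7.52.
Ka = 10^(-7.52) = 3.0 x 10^-8.

3.0 x 10^-8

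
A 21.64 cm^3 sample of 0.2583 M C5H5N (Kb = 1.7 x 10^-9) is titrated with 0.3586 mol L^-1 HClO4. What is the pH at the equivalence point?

3.03

n(C5H5N) = 0.2583 x 0.02164 = 0.005590 mol; V(HClO4) at equivalence = 0.005590/0.3586 = 0.01559 L.
At equivalence the base is fully converted to C5H5NH+; total volume = 0.03723 L, so [C5H5NH+] = 0.005590/0.03723 = 0.1501 M.
Ka(C5H5NH+) = Kw/Kb = 1.0e-14 / 1.7 x 10^-9 = 5.88e-6.
[H^+] = sqrt(Ka x [C5H5NH+]) = sqrt(5.88e-6 x 0.1501) = 0.000940 M.
pH = -log(0.000940) = 3.03.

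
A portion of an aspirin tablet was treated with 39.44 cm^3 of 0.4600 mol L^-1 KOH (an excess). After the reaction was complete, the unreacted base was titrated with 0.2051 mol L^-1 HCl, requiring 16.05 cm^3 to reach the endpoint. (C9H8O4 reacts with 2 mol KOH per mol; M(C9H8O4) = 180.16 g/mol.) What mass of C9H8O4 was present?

Total n(KOH) added = 0.4600 x 0.03944 = 0.01814 mol.
n(HCl) used = 0.2051 x 0.01605 = 0.003292 mol, which equals the excess n(KOH).
So n(KOH) consumed by the sample = 0.01814 - 0.003292 = 0.01485 mol.
n(C9H8O4) = 0.01485 / 2 = 0.007425 mol.
mass = 0.007425 mol x 180.16 g/mol = 1.34 g.

1.34 g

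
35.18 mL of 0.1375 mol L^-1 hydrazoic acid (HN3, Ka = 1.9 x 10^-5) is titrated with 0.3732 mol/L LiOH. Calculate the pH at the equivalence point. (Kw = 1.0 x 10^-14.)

8.86

n(HN3) = 0.1375 x 0.03518 = 0.004837 mol; V(LiOH) at equivalence = 0.004837/0.3732 = 0.01296 L.
At equivalence all the acid is converted to N3-; total volume = 0.03518 + 0.01296 = 0.04814 L, so [N3-] = 0.004837/0.04814 = 0.1005 M.
Kb = Kw/Ka = 1.0e-14 / 1.9 x 10^-5 = 5.26e-10.
[OH^-] = sqrt(Kb x [N3-]) = sqrt(5.26e-10 x 0.1005) = 7.27e-6 M.
pOH = 5.14, so pH = 14.00 - 5.14 = 8.86.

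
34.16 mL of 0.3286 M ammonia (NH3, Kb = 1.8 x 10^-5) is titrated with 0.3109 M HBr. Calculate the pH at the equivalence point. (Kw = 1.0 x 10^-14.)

5.03

n(NH3) = 0.3286 x 0.03416 = 0.01122 mol; V(HBr) at equivalence = 0.01122/0.3109 = 0.03610 L.
At equivalence the base is fully converted to NH4+; total volume = 0.07026 L, so [NH4+] = 0.01122/0.07026 = 0.1598 M.
Ka(NH4+) = Kw/Kb = 1.0e-14 / 1.8 x 10^-5 = 5.56e-10.
[H^+] = sqrt(Ka x [NH4+]) = sqrt(5.56e-10 x 0.1598) = 9.42e-6 M.
pH = -log(9.42e-6) = 5.03.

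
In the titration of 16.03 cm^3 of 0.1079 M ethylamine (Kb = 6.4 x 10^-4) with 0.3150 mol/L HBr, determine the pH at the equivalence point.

n(C2H5NH2) = 0.1079 x 0.01603 = 0.001730 mol; V(HBr) at equivalence = 0.001730/0.3150 = 0.005491 L.
At equivalence the base is fully converted to C2H5NH3+; total volume = 0.02152 L, so [C2H5NH3+] = 0.001730/0.02152 = 0.08037 M.
Ka(C2H5NH3+) = Kw/Kb = 1.0e-14 / 6.4 x 10^-4 = 1.56e-11.
[H^+] = sqrt(Ka x [C2H5NH3+]) = sqrt(1.56e-11 x 0.08037) = 1.12e-6 M.
pH = -log(1.12e-6) = 5.95.

5.95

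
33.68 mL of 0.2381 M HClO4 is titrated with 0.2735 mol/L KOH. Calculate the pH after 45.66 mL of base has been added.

12.75

n(acid) = 0.2381 x 0.03368 = 0.008019 mol; n(KOH) added = 0.2735 x 0.04566 = 0.01249 mol.
Base is in excess by 0.01249 - 0.008019 = 0.004469 mol in a total volume of 0.07934 L.
[OH^-] = 0.004469/0.07934 = 0.05632 M, so pOH = 1.25 and pH = 14.00 - 1.25 = 12.75.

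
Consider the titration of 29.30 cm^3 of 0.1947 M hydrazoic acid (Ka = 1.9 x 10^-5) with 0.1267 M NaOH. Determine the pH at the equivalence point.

8.80

n(HN3) = 0.1947 x 0.02930 = 0.005705 mol; V(NaOH) at equivalence = 0.005705/0.1267 = 0.04503 L.
At equivalence all the acid is converted to N3-; total volume = 0.02930 + 0.04503 = 0.07433 L, so [N3-] = 0.005705/0.07433 = 0.07675 M.
Kb = Kw/Ka = 1.0e-14 / 1.9 x 10^-5 = 5.26e-10.
[OH^-] = sqrt(Kb x [N3-]) = sqrt(5.26e-10 x 0.07675) = 6.36e-6 M.
pOH = 5.20, so pH = 14.00 - 5.20 = 8.80.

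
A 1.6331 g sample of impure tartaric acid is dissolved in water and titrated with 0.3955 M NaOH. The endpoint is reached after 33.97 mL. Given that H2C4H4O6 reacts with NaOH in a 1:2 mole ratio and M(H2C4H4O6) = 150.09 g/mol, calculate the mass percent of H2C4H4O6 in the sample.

n(NaOH) = 0.3955 x 0.03397 = 0.01344 mol.
n(H2C4H4O6) = 0.01344 / 2 = 0.006718 mol.
mass of H2C4H4O6 = 0.006718 x 150.09 = 1.008 g.
% purity = 1.008 / 1.6331 x 100 = 61.7%.

61.7%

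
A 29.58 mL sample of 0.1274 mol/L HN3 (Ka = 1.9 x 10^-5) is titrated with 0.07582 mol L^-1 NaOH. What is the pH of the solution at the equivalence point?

n(HN3) = 0.1274 x 0.02958 = 0.003768 mol; V(NaOH) at equivalence = 0.003768/0.07582 = 0.04970 L.
At equivalence all the acid is converted to N3-; total volume = 0.02958 + 0.04970 = 0.07928 L, so [N3-] = 0.003768/0.07928 = 0.04753 M.
Kb = Kw/Ka = 1.0e-14 / 1.9 x 10^-5 = 5.26e-10.
[OH^-] = sqrt(Kb x [N3-]) = sqrt(5.26e-10 x 0.04753) = 5.00e-6 M.
pOH = 5.30, so pH = 14.00 - 5.30 = 8.70.

8.70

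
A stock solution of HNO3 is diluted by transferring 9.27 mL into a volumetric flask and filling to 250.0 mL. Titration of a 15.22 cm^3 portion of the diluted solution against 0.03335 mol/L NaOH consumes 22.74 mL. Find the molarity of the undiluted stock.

n(NaOH) = 0.03335 x 0.02274 = 0.0007584 mol.
n(HNO3) in the aliquot = 0.0007584 mol.
[diluted HNO3] = 0.0007584 / 0.01522 = 0.04983 M.
Dilution factor = 250.0/9.270 = 26.97, so [stock] = 0.04983 x 26.97 = 1.34 M.

1.34 M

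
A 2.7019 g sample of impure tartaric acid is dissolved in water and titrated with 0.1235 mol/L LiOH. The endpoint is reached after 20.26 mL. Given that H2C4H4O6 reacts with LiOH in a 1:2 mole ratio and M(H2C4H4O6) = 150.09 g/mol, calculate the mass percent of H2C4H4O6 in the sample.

n(LiOH) = 0.1235 x 0.02026 = 0.002502 mol.
n(H2C4H4O6) = 0.002502 / 2 = 0.001251 mol.
mass of H2C4H4O6 = 0.001251 x 150.09 = 0.1878 g.
% purity = 0.1878 / 2.7019 x 100 = 6.95%.

6.95%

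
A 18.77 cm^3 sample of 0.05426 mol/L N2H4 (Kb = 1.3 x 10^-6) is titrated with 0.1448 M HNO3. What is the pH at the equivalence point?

n(N2H4) = 0.05426 x 0.01877 = 0.001018 mol; V(HNO3) at equivalence = 0.001018/0.1448 = 0.007034 L.
At equivalence the base is fully converted to N2H5+; total volume = 0.02580 L, so [N2H5+] = 0.001018/0.02580 = 0.03947 M.
Ka(N2H5+) = Kw/Kb = 1.0e-14 / 1.3 x 10^-6 = 7.69e-9.
[H^+] = sqrt(Ka x [N2H5+]) = sqrt(7.69e-9 x 0.03947) = 1.74e-5 M.
pH = -log(1.74e-5) = 4.76.

4.76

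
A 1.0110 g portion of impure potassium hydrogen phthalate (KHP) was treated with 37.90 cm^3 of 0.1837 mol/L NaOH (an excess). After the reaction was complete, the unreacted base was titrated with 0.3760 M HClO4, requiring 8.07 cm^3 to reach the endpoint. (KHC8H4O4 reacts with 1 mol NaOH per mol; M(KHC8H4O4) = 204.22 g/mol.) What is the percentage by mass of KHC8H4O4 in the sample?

Total n(NaOH) added = 0.1837 x 0.03790 = 0.006962 mol.
n(HClO4) used = 0.3760 x 0.008070 = 0.003034 mol, which equals the excess n(NaOH).
So n(NaOH) consumed by the sample = 0.006962 - 0.003034 = 0.003928 mol.
n(KHC8H4O4) = 0.003928 / 1 = 0.003928 mol.
mass KHC8H4O4 = 0.003928 x 204.22 = 0.8022 g, so %KHC8H4O4 = 0.8022/1.0110 x 100 = 79.3%.

79.3%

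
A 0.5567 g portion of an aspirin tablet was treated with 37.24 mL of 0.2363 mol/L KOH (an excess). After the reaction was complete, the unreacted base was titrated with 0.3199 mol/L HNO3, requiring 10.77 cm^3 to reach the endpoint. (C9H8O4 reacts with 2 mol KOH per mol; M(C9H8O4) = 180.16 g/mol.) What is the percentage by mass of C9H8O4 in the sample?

Total n(KOH) added = 0.2363 x 0.03724 = 0.008800 mol.
n(HNO3) used = 0.3199 x 0.01077 = 0.003445 mol, which equals the excess n(KOH).
So n(KOH) consumed by the sample = 0.008800 - 0.003445 = 0.005354 mol.
n(C9H8O4) = 0.005354 / 2 = 0.002677 mol.
mass C9H8O4 = 0.002677 x 180.16 = 0.4823 g, so %C9H8O4 = 0.4823/0.5567 x 100 = 86.6%.

86.6%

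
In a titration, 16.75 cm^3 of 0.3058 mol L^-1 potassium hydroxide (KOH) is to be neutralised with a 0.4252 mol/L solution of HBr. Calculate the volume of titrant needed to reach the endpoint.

n(KOH) = 0.3058 mol/L x 0.01675 L = 0.005122 mol.
At equivalence n(HBr) = n(KOH) = 0.005122 mol.
V(HBr) = 0.005122 / 0.4252 = 0.01205 L = 12.0 mL.

12.0 mL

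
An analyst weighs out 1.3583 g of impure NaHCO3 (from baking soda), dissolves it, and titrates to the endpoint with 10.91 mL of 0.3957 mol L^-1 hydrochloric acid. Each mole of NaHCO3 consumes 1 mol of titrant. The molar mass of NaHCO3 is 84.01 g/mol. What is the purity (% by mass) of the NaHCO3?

26.7%

n(HCl) = 0.3957 x 0.01091 = 0.004317 mol.
n(NaHCO3) = 0.004317 / 1 = 0.004317 mol.
mass of NaHCO3 = 0.004317 x 84.01 = 0.3627 g.
% purity = 0.3627 / 1.3583 x 100 = 26.7%.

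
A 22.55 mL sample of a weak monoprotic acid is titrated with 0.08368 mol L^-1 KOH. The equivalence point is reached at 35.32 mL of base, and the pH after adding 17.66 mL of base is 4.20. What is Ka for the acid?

17.66 mL is half of the equivalence volume, so this is the half-equivalence point where [HA] = [A^-].
At half-equivalence pH = pKa, so pKa = 4.20.
Ka = 10^(-4.20) = 6.3 x 10^-5.

6.3 x 10^-5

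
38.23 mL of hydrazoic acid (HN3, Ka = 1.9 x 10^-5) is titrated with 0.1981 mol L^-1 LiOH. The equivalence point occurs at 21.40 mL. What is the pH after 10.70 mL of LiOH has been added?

10.70 mL is exactly half the equivalence volume (21.40/2), i.e. the half-equivalence point.
There, n(HA) = n(A^-), so pH = pKa = -log(1.9 x 10^-5) = 4.72.

4.72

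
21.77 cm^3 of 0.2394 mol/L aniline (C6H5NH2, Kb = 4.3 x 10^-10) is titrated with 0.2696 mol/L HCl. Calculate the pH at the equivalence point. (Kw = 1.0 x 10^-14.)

2.77

n(C6H5NH2) = 0.2394 x 0.02177 = 0.005212 mol; V(HCl) at equivalence = 0.005212/0.2696 = 0.01933 L.
At equivalence the base is fully converted to C6H5NH3+; total volume = 0.04110 L, so [C6H5NH3+] = 0.005212/0.04110 = 0.1268 M.
Ka(C6H5NH3+) = Kw/Kb = 1.0e-14 / 4.3 x 10^-10 = 2.33e-5.
[H^+] = sqrt(Ka x [C6H5NH3+]) = sqrt(2.33e-5 x 0.1268) = 0.00172 M.
pH = -log(0.00172) = 2.77.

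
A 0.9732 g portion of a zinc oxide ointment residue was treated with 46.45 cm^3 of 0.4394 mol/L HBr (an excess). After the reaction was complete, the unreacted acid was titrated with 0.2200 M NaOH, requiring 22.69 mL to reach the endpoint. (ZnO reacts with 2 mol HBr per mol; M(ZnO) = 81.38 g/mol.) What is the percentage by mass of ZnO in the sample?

Total n(HBr) added = 0.4394 x 0.04645 = 0.02041 mol.
n(NaOH) used = 0.2200 x 0.02269 = 0.004992 mol, which equals the excess n(HBr).
So n(HBr) consumed by the sample = 0.02041 - 0.004992 = 0.01542 mol.
n(ZnO) = 0.01542 / 2 = 0.007709 mol.
mass ZnO = 0.007709 x 81.38 = 0.6274 g, so %ZnO = 0.6274/0.9732 x 100 = 64.5%.

64.5%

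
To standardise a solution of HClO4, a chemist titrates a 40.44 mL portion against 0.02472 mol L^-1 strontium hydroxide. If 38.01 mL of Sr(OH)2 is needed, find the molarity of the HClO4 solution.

0.0465 M

n(Sr(OH)2) delivered = 0.02472 x 0.03801 = 0.0009396 mol.
The reaction is 2 HClO4 + 1 Sr(OH)2, so n(HClO4) = 0.0009396 x 2/1 = 0.001879 mol.
[HClO4] = 0.001879 mol / 0.04044 L = 0.0465 M.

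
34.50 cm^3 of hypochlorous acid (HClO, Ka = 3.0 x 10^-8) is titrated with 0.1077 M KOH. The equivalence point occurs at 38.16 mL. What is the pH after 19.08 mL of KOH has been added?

7.52

19.08 mL is exactly half the equivalence volume (38.16/2), i.e. the half-equivalence point.
There, n(HA) = n(A^-), so pH = pKa = -log(3.0 x 10^-8) = 7.52.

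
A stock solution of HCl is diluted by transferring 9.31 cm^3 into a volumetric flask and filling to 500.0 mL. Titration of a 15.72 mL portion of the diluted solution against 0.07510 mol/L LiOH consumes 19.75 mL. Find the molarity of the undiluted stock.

n(LiOH) = 0.07510 x 0.01975 = 0.001483 mol.
n(HCl) in the aliquot = 0.001483 mol.
[diluted HCl] = 0.001483 / 0.01572 = 0.09435 M.
Dilution factor = 500.0/9.310 = 53.71, so [stock] = 0.09435 x 53.71 = 5.07 M.

5.07 M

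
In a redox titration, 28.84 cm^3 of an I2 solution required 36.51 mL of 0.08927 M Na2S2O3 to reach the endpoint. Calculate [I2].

n(Na2S2O3) = 0.08927 x 0.03651 = 0.003259 mol.
From the balanced equation, 2 mol Na2S2O3 reacts with 1 mol I2, so n(I2) = 0.003259 x 1/2 = 0.001630 mol.
[I2] = 0.001630 / 0.02884 L = 0.0565 M.

0.0565 M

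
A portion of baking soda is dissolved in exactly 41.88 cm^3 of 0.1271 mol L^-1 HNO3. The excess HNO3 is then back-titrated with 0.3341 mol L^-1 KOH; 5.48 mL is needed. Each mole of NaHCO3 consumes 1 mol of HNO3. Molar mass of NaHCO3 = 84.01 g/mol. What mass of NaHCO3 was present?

Total n(HNO3) added = 0.1271 x 0.04188 = 0.005323 mol.
n(KOH) used = 0.3341 x 0.005480 = 0.001831 mol, which equals the excess n(HNO3).
So n(HNO3) consumed by the sample = 0.005323 - 0.001831 = 0.003492 mol.
n(NaHCO3) = 0.003492 / 1 = 0.003492 mol.
mass = 0.003492 mol x 84.01 g/mol = 0.293 g.

0.293 g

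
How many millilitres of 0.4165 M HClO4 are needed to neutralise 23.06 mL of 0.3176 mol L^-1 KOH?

17.6 mL

n(KOH) = 0.3176 mol/L x 0.02306 L = 0.007324 mol.
At equivalence n(HClO4) = n(KOH) = 0.007324 mol.
V(HClO4) = 0.007324 / 0.4165 = 0.01758 L = 17.6 mL.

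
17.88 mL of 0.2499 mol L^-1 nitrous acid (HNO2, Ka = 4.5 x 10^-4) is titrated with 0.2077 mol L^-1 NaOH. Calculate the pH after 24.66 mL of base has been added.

n(acid) = 0.2499 x 0.01788 = 0.004468 mol; n(NaOH) added = 0.2077 x 0.02466 = 0.005122 mol.
Base is in excess by 0.005122 - 0.004468 = 0.0006537 mol in a total volume of 0.04254 L.
[OH^-] = 0.0006537/0.04254 = 0.01537 M, so pOH = 1.81 and pH = 14.00 - 1.81 = 12.19.

12.19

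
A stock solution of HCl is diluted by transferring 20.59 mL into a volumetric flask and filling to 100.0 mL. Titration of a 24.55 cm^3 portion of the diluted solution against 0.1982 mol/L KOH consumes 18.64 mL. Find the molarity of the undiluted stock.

0.731 M

n(KOH) = 0.1982 x 0.01864 = 0.003694 mol.
n(HCl) in the aliquot = 0.003694 mol.
[diluted HCl] = 0.003694 / 0.02455 = 0.1505 M.
Dilution factor = 100.0/20.59 = 4.857, so [stock] = 0.1505 x 4.857 = 0.731 M.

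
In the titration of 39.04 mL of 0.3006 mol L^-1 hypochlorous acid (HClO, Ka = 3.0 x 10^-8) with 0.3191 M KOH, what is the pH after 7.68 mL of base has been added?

Initial n(HClO) = 0.3006 x 0.03904 = 0.01174 mol.
n(KOH) added = 0.3191 x 0.007680 = 0.002451 mol, converting that many moles of HClO to ClO-.
Remaining n(HClO) = 0.009285 mol; n(ClO-) = 0.002451 mol.
By Henderson-Hasselbalch, pH = pKa + log([A^-]/[HA]) = 7.52 + log(0.002451/0.009285) = 7.52 + (-0.58) = 6.94.

6.94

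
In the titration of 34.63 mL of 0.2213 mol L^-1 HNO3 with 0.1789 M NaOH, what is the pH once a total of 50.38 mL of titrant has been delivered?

12.20

n(acid) = 0.2213 x 0.03463 = 0.007664 mol; n(NaOH) added = 0.1789 x 0.05038 = 0.009013 mol.
Base is in excess by 0.009013 - 0.007664 = 0.001349 mol in a total volume of 0.08501 L.
[OH^-] = 0.001349/0.08501 = 0.01587 M, so pOH = 1.80 and pH = 14.00 - 1.80 = 12.20.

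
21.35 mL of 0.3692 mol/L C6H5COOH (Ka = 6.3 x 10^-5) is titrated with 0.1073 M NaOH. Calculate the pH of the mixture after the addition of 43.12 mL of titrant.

Initial n(C6H5COOH) = 0.3692 x 0.02135 = 0.007882 mol.
n(NaOH) added = 0.1073 x 0.04312 = 0.004627 mol, converting that many moles of C6H5COOH to C6H5COO-.
Remaining n(C6H5COOH) = 0.003256 mol; n(C6H5COO-) = 0.004627 mol.
By Henderson-Hasselbalch, pH = pKa + log([A^-]/[HA]) = 4.20 + log(0.004627/0.003256) = 4.20 + (+0.15) = 4.35.

4.35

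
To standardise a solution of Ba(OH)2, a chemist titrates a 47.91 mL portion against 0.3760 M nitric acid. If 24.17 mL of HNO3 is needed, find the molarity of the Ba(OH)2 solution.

n(HNO3) delivered = 0.3760 x 0.02417 = 0.009088 mol.
The reaction is 1 Ba(OH)2 + 2 HNO3, so n(Ba(OH)2) = 0.009088 x 1/2 = 0.004544 mol.
[Ba(OH)2] = 0.004544 mol / 0.04791 L = 0.0948 M.

0.0948 M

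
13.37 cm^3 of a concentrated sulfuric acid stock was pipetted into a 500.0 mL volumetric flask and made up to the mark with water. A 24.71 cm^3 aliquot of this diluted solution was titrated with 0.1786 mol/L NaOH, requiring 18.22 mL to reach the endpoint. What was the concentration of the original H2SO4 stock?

2.46 M

n(NaOH) = 0.1786 x 0.01822 = 0.003254 mol.
n(H2SO4) in the aliquot = 0.003254 x 1/2 = 0.001627 mol.
[diluted H2SO4] = 0.001627 / 0.02471 = 0.06585 M.
Dilution factor = 500.0/13.37 = 37.40, so [stock] = 0.06585 x 37.40 = 2.46 M.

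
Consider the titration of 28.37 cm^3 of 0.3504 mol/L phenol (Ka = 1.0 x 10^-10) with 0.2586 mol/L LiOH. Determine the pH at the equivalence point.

n(C6H5OH) = 0.3504 x 0.02837 = 0.009941 mol; V(LiOH) at equivalence = 0.009941/0.2586 = 0.03844 L.
At equivalence all the acid is converted to C6H5O-; total volume = 0.02837 + 0.03844 = 0.06681 L, so [C6H5O-] = 0.009941/0.06681 = 0.1488 M.
Kb = Kw/Ka = 1.0e-14 / 1.0 x 10^-10 = 0.000100.
[OH^-] = sqrt(Kb x [C6H5O-]) = sqrt(0.000100 x 0.1488) = 0.00386 M.
pOH = 2.41, so pH = 14.00 - 2.41 = 11.59.

11.59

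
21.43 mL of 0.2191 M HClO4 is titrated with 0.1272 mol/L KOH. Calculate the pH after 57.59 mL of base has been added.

12.52

n(acid) = 0.2191 x 0.02143 = 0.004695 mol; n(KOH) added = 0.1272 x 0.05759 = 0.007325 mol.
Base is in excess by 0.007325 - 0.004695 = 0.002630 mol in a total volume of 0.07902 L.
[OH^-] = 0.002630/0.07902 = 0.03328 M, so pOH = 1.48 and pH = 14.00 - 1.48 = 12.52.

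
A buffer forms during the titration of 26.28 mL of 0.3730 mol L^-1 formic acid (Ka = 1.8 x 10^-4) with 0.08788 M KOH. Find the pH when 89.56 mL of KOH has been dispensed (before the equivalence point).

4.35

Initial n(HCOOH) = 0.3730 x 0.02628 = 0.009802 mol.
n(KOH) added = 0.08788 x 0.08956 = 0.007871 mol, converting that many moles of HCOOH to HCOO-.
Remaining n(HCOOH) = 0.001932 mol; n(HCOO-) = 0.007871 mol.
By Henderson-Hasselbalch, pH = pKa + log([A^-]/[HA]) = 3.74 + log(0.007871/0.001932) = 3.74 + (+0.61) = 4.35.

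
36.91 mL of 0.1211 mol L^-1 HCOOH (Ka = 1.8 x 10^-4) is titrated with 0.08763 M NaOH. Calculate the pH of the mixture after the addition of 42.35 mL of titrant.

Initial n(HCOOH) = 0.1211 x 0.03691 = 0.004470 mol.
n(NaOH) added = 0.08763 x 0.04235 = 0.003711 mol, converting that many moles of HCOOH to HCOO-.
Remaining n(HCOOH) = 0.0007587 mol; n(HCOO-) = 0.003711 mol.
By Henderson-Hasselbalch, pH = pKa + log([A^-]/[HA]) = 3.74 + log(0.003711/0.0007587) = 3.74 + (+0.69) = 4.43.

4.43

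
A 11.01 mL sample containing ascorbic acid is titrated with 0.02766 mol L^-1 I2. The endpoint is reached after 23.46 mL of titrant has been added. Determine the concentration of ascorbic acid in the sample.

n(I2) = 0.02766 x 0.02346 = 0.0006489 mol.
From the balanced equation, 1 mol I2 reacts with 1 mol ascorbic acid, so n(ascorbic acid) = 0.0006489 x 1/1 = 0.0006489 mol.
[ascorbic acid] = 0.0006489 / 0.01101 L = 0.0589 M.

0.0589 M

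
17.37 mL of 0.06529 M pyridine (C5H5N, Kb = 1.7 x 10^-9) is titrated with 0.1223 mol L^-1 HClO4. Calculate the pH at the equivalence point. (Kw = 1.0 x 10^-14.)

3.30

n(C5H5N) = 0.06529 x 0.01737 = 0.001134 mol; V(HClO4) at equivalence = 0.001134/0.1223 = 0.009273 L.
At equivalence the base is fully converted to C5H5NH+; total volume = 0.02664 L, so [C5H5NH+] = 0.001134/0.02664 = 0.04257 M.
Ka(C5H5NH+) = Kw/Kb = 1.0e-14 / 1.7 x 10^-9 = 5.88e-6.
[H^+] = sqrt(Ka x [C5H5NH+]) = sqrt(5.88e-6 x 0.04257) = 0.000500 M.
pH = -log(0.000500) = 3.30.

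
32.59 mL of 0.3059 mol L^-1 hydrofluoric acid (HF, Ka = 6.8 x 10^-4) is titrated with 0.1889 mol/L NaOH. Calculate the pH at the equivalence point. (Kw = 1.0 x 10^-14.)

8.12

n(HF) = 0.3059 x 0.03259 = 0.009969 mol; V(NaOH) at equivalence = 0.009969/0.1889 = 0.05278 L.
At equivalence all the acid is converted to F-; total volume = 0.03259 + 0.05278 = 0.08537 L, so [F-] = 0.009969/0.08537 = 0.1168 M.
Kb = Kw/Ka = 1.0e-14 / 6.8 x 10^-4 = 1.47e-11.
[OH^-] = sqrt(Kb x [F-]) = sqrt(1.47e-11 x 0.1168) = 1.31e-6 M.
pOH = 5.88, so pH = 14.00 - 5.88 = 8.12.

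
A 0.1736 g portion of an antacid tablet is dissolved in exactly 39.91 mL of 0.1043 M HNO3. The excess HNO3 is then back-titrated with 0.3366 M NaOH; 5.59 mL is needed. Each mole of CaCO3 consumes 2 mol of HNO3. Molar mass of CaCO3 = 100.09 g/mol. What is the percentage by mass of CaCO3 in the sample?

Total n(HNO3) added = 0.1043 x 0.03991 = 0.004163 mol.
n(NaOH) used = 0.3366 x 0.005590 = 0.001882 mol, which equals the excess n(HNO3).
So n(HNO3) consumed by the sample = 0.004163 - 0.001882 = 0.002281 mol.
n(CaCO3) = 0.002281 / 2 = 0.001141 mol.
mass CaCO3 = 0.001141 x 100.09 = 0.1142 g, so %CaCO3 = 0.1142/0.1736 x 100 = 65.8%.

65.8%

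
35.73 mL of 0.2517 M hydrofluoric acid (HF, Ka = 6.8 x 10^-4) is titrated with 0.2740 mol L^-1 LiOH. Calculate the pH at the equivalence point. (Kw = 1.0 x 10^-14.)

n(HF) = 0.2517 x 0.03573 = 0.008993 mol; V(LiOH) at equivalence = 0.008993/0.2740 = 0.03282 L.
At equivalence all the acid is converted to F-; total volume = 0.03573 + 0.03282 = 0.06855 L, so [F-] = 0.008993/0.06855 = 0.1312 M.
Kb = Kw/Ka = 1.0e-14 / 6.8 x 10^-4 = 1.47e-11.
[OH^-] = sqrt(Kb x [F-]) = sqrt(1.47e-11 x 0.1312) = 1.39e-6 M.
pOH = 5.86, so pH = 14.00 - 5.86 = 8.14.

8.14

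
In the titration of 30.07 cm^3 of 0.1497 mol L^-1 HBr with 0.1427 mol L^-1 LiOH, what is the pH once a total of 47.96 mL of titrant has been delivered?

12.48

n(acid) = 0.1497 x 0.03007 = 0.004501 mol; n(LiOH) added = 0.1427 x 0.04796 = 0.006844 mol.
Base is in excess by 0.006844 - 0.004501 = 0.002342 mol in a total volume of 0.07803 L.
[OH^-] = 0.002342/0.07803 = 0.03002 M, so pOH = 1.52 and pH = 14.00 - 1.52 = 12.48.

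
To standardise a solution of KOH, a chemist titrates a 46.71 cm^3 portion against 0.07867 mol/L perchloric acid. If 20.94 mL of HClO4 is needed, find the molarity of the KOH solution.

0.0353 M

n(HClO4) delivered = 0.07867 x 0.02094 = 0.001647 mol.
For a 1:1 reaction, n(KOH) = 0.001647 mol.
[KOH] = 0.001647 mol / 0.04671 L = 0.0353 M.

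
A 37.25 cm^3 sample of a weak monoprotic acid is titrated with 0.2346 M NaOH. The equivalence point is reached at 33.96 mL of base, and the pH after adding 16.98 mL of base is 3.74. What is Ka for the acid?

1.8 x 10^-4

16.98 mL is half of the equivalence volume, so this is the half-equivalence point where [HA] = [A^-].
At half-equivalence pH = pKa, so pKa = 3.74.
Ka = 10^(-3.74) = 1.8 x 10^-4.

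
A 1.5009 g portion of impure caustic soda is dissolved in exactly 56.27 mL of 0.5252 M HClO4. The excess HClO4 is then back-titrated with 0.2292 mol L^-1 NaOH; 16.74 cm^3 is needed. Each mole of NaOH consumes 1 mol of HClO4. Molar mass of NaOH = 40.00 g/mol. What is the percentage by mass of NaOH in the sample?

68.5%

Total n(HClO4) added = 0.5252 x 0.05627 = 0.02955 mol.
n(NaOH) used = 0.2292 x 0.01674 = 0.003837 mol, which equals the excess n(HClO4).
So n(HClO4) consumed by the sample = 0.02955 - 0.003837 = 0.02572 mol.
n(NaOH) = 0.02572 / 1 = 0.02572 mol.
mass NaOH = 0.02572 x 40.00 = 1.029 g, so %NaOH = 1.029/1.5009 x 100 = 68.5%.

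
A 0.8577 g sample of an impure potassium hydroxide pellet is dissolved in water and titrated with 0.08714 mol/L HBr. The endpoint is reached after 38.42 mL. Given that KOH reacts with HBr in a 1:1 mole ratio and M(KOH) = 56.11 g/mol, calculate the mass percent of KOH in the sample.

n(HBr) = 0.08714 x 0.03842 = 0.003348 mol.
n(KOH) = 0.003348 / 1 = 0.003348 mol.
mass of KOH = 0.003348 x 56.11 = 0.1879 g.
% purity = 0.1879 / 0.8577 x 100 = 21.9%.

21.9%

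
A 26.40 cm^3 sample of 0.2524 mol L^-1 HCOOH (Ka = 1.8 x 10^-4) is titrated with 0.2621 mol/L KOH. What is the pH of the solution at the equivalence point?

n(HCOOH) = 0.2524 x 0.02640 = 0.006663 mol; V(KOH) at equivalence = 0.006663/0.2621 = 0.02542 L.
At equivalence all the acid is converted to HCOO-; total volume = 0.02640 + 0.02542 = 0.05182 L, so [HCOO-] = 0.006663/0.05182 = 0.1286 M.
Kb = Kw/Ka = 1.0e-14 / 1.8 x 10^-4 = 5.56e-11.
[OH^-] = sqrt(Kb x [HCOO-]) = sqrt(5.56e-11 x 0.1286) = 2.67e-6 M.
pOH = 5.57, so pH = 14.00 - 5.57 = 8.43.

8.43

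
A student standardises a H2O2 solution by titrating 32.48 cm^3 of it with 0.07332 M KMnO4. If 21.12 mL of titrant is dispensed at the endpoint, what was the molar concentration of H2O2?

n(KMnO4) = 0.07332 x 0.02112 = 0.001549 mol.
From the balanced equation, 2 mol KMnO4 reacts with 5 mol H2O2, so n(H2O2) = 0.001549 x 5/2 = 0.003871 mol.
[H2O2] = 0.003871 / 0.03248 L = 0.119 M.

0.119 M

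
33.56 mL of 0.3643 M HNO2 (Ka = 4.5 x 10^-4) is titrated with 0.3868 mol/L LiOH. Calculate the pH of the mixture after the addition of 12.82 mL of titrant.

Initial n(HNO2) = 0.3643 x 0.03356 = 0.01223 mol.
n(LiOH) added = 0.3868 x 0.01282 = 0.004959 mol, converting that many moles of HNO2 to NO2-.
Remaining n(HNO2) = 0.007267 mol; n(NO2-) = 0.004959 mol.
By Henderson-Hasselbalch, pH = pKa + log([A^-]/[HA]) = 3.35 + log(0.004959/0.007267) = 3.35 + (-0.17) = 3.18.

3.18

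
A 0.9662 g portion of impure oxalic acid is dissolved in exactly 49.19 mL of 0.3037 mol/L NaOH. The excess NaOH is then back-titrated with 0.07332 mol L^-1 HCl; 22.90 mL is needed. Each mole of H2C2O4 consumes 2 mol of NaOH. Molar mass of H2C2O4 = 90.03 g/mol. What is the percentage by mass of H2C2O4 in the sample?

Total n(NaOH) added = 0.3037 x 0.04919 = 0.01494 mol.
n(HCl) used = 0.07332 x 0.02290 = 0.001679 mol, which equals the excess n(NaOH).
So n(NaOH) consumed by the sample = 0.01494 - 0.001679 = 0.01326 mol.
n(H2C2O4) = 0.01326 / 2 = 0.006630 mol.
mass H2C2O4 = 0.006630 x 90.03 = 0.5969 g, so %H2C2O4 = 0.5969/0.9662 x 100 = 61.8%.

61.8%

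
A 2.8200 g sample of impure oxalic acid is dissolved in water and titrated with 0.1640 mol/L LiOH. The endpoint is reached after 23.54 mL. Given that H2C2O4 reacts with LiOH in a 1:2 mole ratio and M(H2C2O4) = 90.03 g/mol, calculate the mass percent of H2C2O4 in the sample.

6.16%

n(LiOH) = 0.1640 x 0.02354 = 0.003861 mol.
n(H2C2O4) = 0.003861 / 2 = 0.001930 mol.
mass of H2C2O4 = 0.001930 x 90.03 = 0.1738 g.
% purity = 0.1738 / 2.8200 x 100 = 6.16%.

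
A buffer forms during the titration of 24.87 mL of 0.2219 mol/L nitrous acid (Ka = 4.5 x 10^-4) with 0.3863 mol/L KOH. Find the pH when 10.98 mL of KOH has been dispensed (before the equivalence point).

3.87

Initial n(HNO2) = 0.2219 x 0.02487 = 0.005519 mol.
n(KOH) added = 0.3863 x 0.01098 = 0.004242 mol, converting that many moles of HNO2 to NO2-.
Remaining n(HNO2) = 0.001277 mol; n(NO2-) = 0.004242 mol.
By Henderson-Hasselbalch, pH = pKa + log([A^-]/[HA]) = 3.35 + log(0.004242/0.001277) = 3.35 + (+0.52) = 3.87.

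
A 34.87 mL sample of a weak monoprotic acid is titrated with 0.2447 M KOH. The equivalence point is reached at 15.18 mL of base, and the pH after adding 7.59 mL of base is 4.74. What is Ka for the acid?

1.8 x 10^-5

7.59 mL is half of the equivalence volume, so this is the half-equivalence point where [HA] = [A^-].
At half-equivalence pH = pKa, so pKa = 4.74.
Ka = 10^(-4.74) = 1.8 x 10^-5.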